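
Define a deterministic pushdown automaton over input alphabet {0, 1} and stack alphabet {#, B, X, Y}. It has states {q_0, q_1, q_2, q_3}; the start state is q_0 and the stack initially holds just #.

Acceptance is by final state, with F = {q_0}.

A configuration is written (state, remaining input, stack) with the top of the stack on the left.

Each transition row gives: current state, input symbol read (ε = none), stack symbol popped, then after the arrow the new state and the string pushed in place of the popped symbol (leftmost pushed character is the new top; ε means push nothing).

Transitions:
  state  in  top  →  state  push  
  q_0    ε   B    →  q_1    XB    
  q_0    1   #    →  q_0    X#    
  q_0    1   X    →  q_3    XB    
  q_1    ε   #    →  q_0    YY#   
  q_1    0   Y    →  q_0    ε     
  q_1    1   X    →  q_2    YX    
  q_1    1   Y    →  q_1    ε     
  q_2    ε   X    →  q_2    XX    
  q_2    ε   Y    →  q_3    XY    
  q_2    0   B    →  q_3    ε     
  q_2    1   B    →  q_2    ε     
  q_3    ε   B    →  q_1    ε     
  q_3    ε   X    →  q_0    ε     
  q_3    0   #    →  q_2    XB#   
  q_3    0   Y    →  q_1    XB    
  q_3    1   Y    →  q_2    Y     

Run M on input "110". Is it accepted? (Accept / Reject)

(q_0, 110, #)
  read 1, top #: go to q_0, push X# → (q_0, 10, X#)
  read 1, top X: go to q_3, push XB → (q_3, 0, XB#)
  ε-move, top X: go to q_0, push ε → (q_0, 0, B#)
  ε-move, top B: go to q_1, push XB → (q_1, 0, XB#)
No transition applies at (q_1, 0, XB#); input not fully consumed.

Reject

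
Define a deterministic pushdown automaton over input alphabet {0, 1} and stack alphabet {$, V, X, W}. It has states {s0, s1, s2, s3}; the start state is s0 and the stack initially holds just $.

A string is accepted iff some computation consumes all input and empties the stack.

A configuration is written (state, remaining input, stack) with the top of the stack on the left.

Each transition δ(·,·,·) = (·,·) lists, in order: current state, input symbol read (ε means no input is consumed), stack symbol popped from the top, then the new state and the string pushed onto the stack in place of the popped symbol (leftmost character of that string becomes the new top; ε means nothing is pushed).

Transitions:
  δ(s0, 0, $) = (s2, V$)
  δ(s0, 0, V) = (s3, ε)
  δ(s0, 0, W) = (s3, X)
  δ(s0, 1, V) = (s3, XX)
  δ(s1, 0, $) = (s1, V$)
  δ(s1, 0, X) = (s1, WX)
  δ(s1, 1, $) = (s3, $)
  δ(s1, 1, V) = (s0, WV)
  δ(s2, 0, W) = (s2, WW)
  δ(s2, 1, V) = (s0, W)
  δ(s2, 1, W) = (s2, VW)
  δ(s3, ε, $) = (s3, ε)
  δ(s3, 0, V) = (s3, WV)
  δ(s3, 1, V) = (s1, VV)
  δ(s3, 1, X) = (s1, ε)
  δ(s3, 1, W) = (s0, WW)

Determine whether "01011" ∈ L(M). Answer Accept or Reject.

(s0, 01011, $)
  read 0, top $: go to s2, push V$ → (s2, 1011, V$)
  read 1, top V: go to s0, push W → (s0, 011, W$)
  read 0, top W: go to s3, push X → (s3, 11, X$)
  read 1, top X: go to s1, push ε → (s1, 1, $)
  read 1, top $: go to s3, push $ → (s3, ε, $)
  ε-move, top $: go to s3, push ε → (s3, ε, ε)
All input consumed and the stack is empty.

Accept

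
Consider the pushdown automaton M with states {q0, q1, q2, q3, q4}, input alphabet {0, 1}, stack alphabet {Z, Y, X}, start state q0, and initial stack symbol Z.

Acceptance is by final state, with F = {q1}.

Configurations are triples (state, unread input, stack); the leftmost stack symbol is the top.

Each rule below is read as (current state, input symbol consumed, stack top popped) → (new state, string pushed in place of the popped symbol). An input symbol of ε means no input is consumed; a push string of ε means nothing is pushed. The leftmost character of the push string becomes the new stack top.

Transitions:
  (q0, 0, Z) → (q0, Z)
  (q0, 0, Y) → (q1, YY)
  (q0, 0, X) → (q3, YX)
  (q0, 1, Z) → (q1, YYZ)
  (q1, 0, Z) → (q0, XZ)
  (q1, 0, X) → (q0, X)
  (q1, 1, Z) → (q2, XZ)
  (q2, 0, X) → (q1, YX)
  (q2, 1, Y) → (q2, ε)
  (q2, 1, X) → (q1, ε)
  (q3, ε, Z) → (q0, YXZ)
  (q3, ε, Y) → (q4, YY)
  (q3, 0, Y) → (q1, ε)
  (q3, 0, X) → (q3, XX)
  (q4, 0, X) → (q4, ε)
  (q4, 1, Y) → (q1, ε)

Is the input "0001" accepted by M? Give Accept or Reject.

Accept

One accepting computation: (q0, 0001, Z) ⊢ (q0, 001, Z) ⊢ (q0, 01, Z) ⊢ (q0, 1, Z) ⊢ (q1, ε, YYZ)
All input consumed and state q1 ∈ F.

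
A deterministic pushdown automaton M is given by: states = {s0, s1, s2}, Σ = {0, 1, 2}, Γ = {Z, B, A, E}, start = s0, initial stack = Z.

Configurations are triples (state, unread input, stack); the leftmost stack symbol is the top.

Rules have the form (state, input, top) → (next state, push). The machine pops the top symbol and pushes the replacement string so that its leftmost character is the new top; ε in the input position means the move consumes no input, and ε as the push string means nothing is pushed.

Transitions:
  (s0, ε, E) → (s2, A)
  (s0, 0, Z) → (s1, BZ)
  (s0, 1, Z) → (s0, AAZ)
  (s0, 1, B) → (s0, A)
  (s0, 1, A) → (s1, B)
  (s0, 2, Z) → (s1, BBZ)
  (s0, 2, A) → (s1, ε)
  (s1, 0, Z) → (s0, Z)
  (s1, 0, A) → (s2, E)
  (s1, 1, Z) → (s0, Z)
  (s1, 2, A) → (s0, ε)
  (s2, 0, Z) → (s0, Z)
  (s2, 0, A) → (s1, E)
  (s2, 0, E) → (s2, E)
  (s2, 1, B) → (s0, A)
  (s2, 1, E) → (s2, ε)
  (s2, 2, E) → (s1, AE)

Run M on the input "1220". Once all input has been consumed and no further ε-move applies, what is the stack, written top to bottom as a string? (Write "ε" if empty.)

BZ

(s0, 1220, Z)
  read 1, top Z: go to s0, push AAZ → (s0, 220, AAZ)
  read 2, top A: go to s1, push ε → (s1, 20, AZ)
  read 2, top A: go to s0, push ε → (s0, 0, Z)
  read 0, top Z: go to s1, push BZ → (s1, ε, BZ)
All input consumed in state s1 with stack BZ.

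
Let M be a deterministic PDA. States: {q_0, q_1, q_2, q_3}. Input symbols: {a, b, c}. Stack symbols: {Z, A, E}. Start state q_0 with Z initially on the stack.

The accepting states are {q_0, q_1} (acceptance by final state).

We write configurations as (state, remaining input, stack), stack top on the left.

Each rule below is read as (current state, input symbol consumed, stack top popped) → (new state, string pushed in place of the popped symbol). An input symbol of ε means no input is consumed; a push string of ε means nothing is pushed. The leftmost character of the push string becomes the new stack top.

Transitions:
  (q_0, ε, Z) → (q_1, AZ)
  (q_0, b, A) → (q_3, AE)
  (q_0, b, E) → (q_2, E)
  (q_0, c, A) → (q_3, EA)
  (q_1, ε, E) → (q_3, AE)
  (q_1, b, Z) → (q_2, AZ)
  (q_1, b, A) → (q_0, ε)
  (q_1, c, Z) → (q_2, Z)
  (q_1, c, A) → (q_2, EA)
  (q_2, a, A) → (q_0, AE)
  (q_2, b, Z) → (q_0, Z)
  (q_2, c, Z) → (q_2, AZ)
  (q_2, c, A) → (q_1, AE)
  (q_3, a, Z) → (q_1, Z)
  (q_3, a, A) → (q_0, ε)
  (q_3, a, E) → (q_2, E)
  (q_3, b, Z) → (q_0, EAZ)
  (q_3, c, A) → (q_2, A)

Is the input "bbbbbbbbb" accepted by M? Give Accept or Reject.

Accept

(q_0, bbbbbbbbb, Z)
  ε-move, top Z: go to q_1, push AZ → (q_1, bbbbbbbbb, AZ)
  read b, top A: go to q_0, push ε → (q_0, bbbbbbbb, Z)
  ε-move, top Z: go to q_1, push AZ → (q_1, bbbbbbbb, AZ)
  read b, top A: go to q_0, push ε → (q_0, bbbbbbb, Z)
  ε-move, top Z: go to q_1, push AZ → (q_1, bbbbbbb, AZ)
  read b, top A: go to q_0, push ε → (q_0, bbbbbb, Z)
  ε-move, top Z: go to q_1, push AZ → (q_1, bbbbbb, AZ)
  read b, top A: go to q_0, push ε → (q_0, bbbbb, Z)
  ε-move, top Z: go to q_1, push AZ → (q_1, bbbbb, AZ)
  read b, top A: go to q_0, push ε → (q_0, bbbb, Z)
  ε-move, top Z: go to q_1, push AZ → (q_1, bbbb, AZ)
  read b, top A: go to q_0, push ε → (q_0, bbb, Z)
  ε-move, top Z: go to q_1, push AZ → (q_1, bbb, AZ)
  read b, top A: go to q_0, push ε → (q_0, bb, Z)
  ε-move, top Z: go to q_1, push AZ → (q_1, bb, AZ)
  read b, top A: go to q_0, push ε → (q_0, b, Z)
  ε-move, top Z: go to q_1, push AZ → (q_1, b, AZ)
  read b, top A: go to q_0, push ε → (q_0, ε, Z)
All input consumed; state q_0 ∈ F.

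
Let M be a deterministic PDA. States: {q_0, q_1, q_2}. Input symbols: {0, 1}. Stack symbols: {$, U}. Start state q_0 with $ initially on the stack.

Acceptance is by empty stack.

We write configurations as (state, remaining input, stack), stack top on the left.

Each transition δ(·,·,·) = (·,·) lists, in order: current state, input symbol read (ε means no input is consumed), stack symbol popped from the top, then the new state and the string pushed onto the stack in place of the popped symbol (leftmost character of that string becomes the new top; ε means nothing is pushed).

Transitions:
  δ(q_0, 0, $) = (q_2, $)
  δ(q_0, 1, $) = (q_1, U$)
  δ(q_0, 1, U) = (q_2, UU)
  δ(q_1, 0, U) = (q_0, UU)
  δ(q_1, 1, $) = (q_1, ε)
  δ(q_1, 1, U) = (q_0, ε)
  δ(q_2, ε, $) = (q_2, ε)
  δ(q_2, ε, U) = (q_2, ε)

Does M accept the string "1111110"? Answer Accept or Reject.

(q_0, 1111110, $)
  read 1, top $: go to q_1, push U$ → (q_1, 111110, U$)
  read 1, top U: go to q_0, push ε → (q_0, 11110, $)
  read 1, top $: go to q_1, push U$ → (q_1, 1110, U$)
  read 1, top U: go to q_0, push ε → (q_0, 110, $)
  read 1, top $: go to q_1, push U$ → (q_1, 10, U$)
  read 1, top U: go to q_0, push ε → (q_0, 0, $)
  read 0, top $: go to q_2, push $ → (q_2, ε, $)
  ε-move, top $: go to q_2, push ε → (q_2, ε, ε)
All input consumed and the stack is empty.

Accept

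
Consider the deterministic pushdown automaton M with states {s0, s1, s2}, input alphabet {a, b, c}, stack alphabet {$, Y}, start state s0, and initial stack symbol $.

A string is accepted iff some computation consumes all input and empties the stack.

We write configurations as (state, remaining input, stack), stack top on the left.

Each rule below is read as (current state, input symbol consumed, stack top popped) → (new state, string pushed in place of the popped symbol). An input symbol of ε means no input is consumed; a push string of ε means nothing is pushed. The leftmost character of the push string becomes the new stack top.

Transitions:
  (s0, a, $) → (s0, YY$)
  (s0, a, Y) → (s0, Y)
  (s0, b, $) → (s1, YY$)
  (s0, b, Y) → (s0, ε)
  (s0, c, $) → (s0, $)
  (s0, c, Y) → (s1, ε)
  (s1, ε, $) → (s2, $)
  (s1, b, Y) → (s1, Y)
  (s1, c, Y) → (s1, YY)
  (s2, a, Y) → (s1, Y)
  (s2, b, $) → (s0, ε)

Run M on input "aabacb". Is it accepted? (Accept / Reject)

Accept

(s0, aabacb, $)
  read a, top $: go to s0, push YY$ → (s0, abacb, YY$)
  read a, top Y: go to s0, push Y → (s0, bacb, YY$)
  read b, top Y: go to s0, push ε → (s0, acb, Y$)
  read a, top Y: go to s0, push Y → (s0, cb, Y$)
  read c, top Y: go to s1, push ε → (s1, b, $)
  ε-move, top $: go to s2, push $ → (s2, b, $)
  read b, top $: go to s0, push ε → (s0, ε, ε)
All input consumed and the stack is empty.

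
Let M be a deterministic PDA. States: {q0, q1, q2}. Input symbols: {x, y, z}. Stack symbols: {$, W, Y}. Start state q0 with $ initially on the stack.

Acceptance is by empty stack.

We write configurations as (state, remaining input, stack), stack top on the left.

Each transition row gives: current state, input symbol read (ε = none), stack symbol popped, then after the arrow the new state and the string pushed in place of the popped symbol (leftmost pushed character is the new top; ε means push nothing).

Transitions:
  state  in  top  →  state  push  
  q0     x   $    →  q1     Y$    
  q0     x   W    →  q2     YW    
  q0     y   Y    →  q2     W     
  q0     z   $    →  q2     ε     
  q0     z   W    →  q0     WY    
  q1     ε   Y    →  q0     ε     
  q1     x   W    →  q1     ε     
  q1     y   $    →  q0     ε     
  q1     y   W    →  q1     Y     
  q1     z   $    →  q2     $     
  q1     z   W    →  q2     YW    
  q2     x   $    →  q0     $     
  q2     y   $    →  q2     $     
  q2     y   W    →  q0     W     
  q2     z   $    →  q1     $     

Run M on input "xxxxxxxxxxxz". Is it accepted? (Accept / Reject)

(q0, xxxxxxxxxxxz, $)
  read x, top $: go to q1, push Y$ → (q1, xxxxxxxxxxz, Y$)
  ε-move, top Y: go to q0, push ε → (q0, xxxxxxxxxxz, $)
  read x, top $: go to q1, push Y$ → (q1, xxxxxxxxxz, Y$)
  ε-move, top Y: go to q0, push ε → (q0, xxxxxxxxxz, $)
  read x, top $: go to q1, push Y$ → (q1, xxxxxxxxz, Y$)
  ε-move, top Y: go to q0, push ε → (q0, xxxxxxxxz, $)
  read x, top $: go to q1, push Y$ → (q1, xxxxxxxz, Y$)
  ε-move, top Y: go to q0, push ε → (q0, xxxxxxxz, $)
  read x, top $: go to q1, push Y$ → (q1, xxxxxxz, Y$)
  ε-move, top Y: go to q0, push ε → (q0, xxxxxxz, $)
  read x, top $: go to q1, push Y$ → (q1, xxxxxz, Y$)
  ε-move, top Y: go to q0, push ε → (q0, xxxxxz, $)
  read x, top $: go to q1, push Y$ → (q1, xxxxz, Y$)
  ε-move, top Y: go to q0, push ε → (q0, xxxxz, $)
  read x, top $: go to q1, push Y$ → (q1, xxxz, Y$)
  ε-move, top Y: go to q0, push ε → (q0, xxxz, $)
  read x, top $: go to q1, push Y$ → (q1, xxz, Y$)
  ε-move, top Y: go to q0, push ε → (q0, xxz, $)
  read x, top $: go to q1, push Y$ → (q1, xz, Y$)
  ε-move, top Y: go to q0, push ε → (q0, xz, $)
  read x, top $: go to q1, push Y$ → (q1, z, Y$)
  ε-move, top Y: go to q0, push ε → (q0, z, $)
  read z, top $: go to q2, push ε → (q2, ε, ε)
All input consumed and the stack is empty.

Accept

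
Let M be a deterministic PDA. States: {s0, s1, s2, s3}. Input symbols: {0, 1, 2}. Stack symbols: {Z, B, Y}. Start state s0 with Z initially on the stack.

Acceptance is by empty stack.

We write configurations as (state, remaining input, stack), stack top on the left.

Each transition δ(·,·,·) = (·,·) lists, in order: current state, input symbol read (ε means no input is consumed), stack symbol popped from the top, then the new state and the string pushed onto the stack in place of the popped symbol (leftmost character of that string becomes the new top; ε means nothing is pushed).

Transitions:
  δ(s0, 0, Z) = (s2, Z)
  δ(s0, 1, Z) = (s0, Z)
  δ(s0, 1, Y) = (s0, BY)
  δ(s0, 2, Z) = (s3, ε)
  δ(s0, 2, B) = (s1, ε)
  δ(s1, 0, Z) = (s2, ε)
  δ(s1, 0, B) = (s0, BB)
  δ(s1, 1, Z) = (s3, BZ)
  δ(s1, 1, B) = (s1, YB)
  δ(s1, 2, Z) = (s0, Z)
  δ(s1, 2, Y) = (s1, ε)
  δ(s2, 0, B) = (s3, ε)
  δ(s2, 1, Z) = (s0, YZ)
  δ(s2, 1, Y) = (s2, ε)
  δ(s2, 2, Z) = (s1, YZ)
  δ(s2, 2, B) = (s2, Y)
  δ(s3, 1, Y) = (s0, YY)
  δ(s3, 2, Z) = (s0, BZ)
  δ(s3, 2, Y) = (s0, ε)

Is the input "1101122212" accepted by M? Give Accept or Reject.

Accept

(s0, 1101122212, Z)
  read 1, top Z: go to s0, push Z → (s0, 101122212, Z)
  read 1, top Z: go to s0, push Z → (s0, 01122212, Z)
  read 0, top Z: go to s2, push Z → (s2, 1122212, Z)
  read 1, top Z: go to s0, push YZ → (s0, 122212, YZ)
  read 1, top Y: go to s0, push BY → (s0, 22212, BYZ)
  read 2, top B: go to s1, push ε → (s1, 2212, YZ)
  read 2, top Y: go to s1, push ε → (s1, 212, Z)
  read 2, top Z: go to s0, push Z → (s0, 12, Z)
  read 1, top Z: go to s0, push Z → (s0, 2, Z)
  read 2, top Z: go to s3, push ε → (s3, ε, ε)
All input consumed and the stack is empty.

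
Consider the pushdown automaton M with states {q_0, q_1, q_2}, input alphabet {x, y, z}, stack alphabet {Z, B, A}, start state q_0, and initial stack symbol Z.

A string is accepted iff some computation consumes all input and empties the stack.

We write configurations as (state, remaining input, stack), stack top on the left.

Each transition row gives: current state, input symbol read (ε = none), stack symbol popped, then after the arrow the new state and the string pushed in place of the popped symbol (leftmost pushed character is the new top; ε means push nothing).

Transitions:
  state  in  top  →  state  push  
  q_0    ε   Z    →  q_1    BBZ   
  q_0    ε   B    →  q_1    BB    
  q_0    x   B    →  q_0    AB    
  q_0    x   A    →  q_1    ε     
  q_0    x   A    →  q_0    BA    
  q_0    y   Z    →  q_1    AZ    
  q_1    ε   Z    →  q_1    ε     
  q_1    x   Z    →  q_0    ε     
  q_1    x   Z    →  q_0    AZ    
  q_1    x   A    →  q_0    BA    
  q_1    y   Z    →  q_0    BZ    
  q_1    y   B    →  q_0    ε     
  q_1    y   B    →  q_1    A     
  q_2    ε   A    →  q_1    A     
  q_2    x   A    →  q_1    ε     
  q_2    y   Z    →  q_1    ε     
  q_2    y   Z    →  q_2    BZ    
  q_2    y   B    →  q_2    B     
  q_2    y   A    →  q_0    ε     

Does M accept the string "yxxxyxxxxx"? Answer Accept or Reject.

One accepting computation: (q_0, yxxxyxxxxx, Z) ⊢ (q_1, xxxyxxxxx, AZ) ⊢ (q_0, xxyxxxxx, BAZ) ⊢ (q_0, xyxxxxx, ABAZ) ⊢ (q_1, yxxxxx, BAZ) ⊢ (q_0, xxxxx, AZ) ⊢ (q_1, xxxx, Z) ⊢ (q_0, xxx, AZ) ⊢ (q_1, xx, Z) ⊢ (q_0, x, AZ) ⊢ (q_1, ε, Z) ⊢ (q_1, ε, ε)
All input consumed and the stack is empty.

Accept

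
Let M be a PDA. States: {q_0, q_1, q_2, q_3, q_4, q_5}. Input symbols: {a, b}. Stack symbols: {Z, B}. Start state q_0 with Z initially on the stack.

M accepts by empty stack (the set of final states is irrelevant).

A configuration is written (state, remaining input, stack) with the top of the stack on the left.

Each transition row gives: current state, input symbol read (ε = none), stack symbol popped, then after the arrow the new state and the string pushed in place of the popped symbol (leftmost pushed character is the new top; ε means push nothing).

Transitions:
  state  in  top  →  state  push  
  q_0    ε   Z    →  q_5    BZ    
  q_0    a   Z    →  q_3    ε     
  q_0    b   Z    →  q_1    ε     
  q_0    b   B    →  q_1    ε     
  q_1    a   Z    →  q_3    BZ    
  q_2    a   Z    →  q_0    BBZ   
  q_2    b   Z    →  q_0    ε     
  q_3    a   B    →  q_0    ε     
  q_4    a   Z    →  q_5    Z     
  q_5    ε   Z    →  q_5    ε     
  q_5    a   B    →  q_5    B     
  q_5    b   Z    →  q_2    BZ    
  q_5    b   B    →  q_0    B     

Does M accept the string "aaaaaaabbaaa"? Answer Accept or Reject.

One accepting computation: (q_0, aaaaaaabbaaa, Z) ⊢ (q_5, aaaaaaabbaaa, BZ) ⊢ (q_5, aaaaaabbaaa, BZ) ⊢ (q_5, aaaaabbaaa, BZ) ⊢ (q_5, aaaabbaaa, BZ) ⊢ (q_5, aaabbaaa, BZ) ⊢ (q_5, aabbaaa, BZ) ⊢ (q_5, abbaaa, BZ) ⊢ (q_5, bbaaa, BZ) ⊢ (q_0, baaa, BZ) ⊢ (q_1, aaa, Z) ⊢ (q_3, aa, BZ) ⊢ (q_0, a, Z) ⊢ (q_3, ε, ε)
All input consumed and the stack is empty.

Accept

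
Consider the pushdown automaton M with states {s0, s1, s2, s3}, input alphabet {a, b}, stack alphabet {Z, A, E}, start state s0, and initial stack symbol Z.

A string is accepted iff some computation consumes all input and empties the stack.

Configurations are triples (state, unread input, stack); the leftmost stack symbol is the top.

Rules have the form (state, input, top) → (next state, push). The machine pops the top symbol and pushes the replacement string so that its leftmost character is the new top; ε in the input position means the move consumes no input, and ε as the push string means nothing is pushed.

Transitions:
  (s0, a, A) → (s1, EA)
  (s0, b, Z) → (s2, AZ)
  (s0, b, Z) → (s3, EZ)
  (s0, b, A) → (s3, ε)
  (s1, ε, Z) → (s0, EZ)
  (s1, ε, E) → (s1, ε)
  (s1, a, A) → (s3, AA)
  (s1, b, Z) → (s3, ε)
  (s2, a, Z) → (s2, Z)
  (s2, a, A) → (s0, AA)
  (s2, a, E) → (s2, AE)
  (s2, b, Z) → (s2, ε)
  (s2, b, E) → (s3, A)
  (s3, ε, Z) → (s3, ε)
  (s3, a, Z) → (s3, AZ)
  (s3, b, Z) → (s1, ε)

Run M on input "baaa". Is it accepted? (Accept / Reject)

Reject

No computation consumes all input and empties the stack.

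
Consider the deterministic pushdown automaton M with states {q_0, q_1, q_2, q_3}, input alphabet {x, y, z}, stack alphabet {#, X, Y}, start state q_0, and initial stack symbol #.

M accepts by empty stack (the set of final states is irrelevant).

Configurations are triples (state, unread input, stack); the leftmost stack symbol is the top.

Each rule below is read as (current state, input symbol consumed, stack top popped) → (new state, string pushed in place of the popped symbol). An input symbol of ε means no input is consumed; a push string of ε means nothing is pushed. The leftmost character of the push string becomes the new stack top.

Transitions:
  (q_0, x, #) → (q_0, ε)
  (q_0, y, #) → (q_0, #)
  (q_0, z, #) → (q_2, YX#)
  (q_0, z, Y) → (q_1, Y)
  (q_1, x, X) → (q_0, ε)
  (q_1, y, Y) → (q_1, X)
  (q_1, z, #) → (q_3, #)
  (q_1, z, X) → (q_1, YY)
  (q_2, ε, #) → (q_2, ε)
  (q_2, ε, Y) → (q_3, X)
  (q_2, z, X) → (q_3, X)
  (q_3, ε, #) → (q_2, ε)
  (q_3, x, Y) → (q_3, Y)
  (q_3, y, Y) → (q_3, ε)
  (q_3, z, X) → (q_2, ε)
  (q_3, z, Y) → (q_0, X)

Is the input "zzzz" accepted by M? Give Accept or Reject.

(q_0, zzzz, #)
  read z, top #: go to q_2, push YX# → (q_2, zzz, YX#)
  ε-move, top Y: go to q_3, push X → (q_3, zzz, XX#)
  read z, top X: go to q_2, push ε → (q_2, zz, X#)
  read z, top X: go to q_3, push X → (q_3, z, X#)
  read z, top X: go to q_2, push ε → (q_2, ε, #)
  ε-move, top #: go to q_2, push ε → (q_2, ε, ε)
All input consumed and the stack is empty.

Accept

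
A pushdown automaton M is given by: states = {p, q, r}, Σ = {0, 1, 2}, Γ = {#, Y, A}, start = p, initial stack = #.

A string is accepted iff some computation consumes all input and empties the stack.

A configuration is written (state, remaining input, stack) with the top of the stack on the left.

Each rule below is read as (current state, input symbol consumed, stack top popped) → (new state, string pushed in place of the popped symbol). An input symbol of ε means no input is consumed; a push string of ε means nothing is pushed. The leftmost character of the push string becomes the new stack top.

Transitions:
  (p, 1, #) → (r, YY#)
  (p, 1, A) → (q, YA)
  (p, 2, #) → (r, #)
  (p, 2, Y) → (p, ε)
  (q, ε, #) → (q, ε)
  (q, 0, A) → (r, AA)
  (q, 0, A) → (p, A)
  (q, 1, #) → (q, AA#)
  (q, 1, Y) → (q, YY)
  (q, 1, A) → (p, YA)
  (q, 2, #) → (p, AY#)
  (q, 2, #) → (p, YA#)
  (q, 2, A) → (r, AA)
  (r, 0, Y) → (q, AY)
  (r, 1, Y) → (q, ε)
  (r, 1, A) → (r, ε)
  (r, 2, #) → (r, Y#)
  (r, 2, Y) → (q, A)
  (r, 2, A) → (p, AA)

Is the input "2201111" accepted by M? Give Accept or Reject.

No computation consumes all input and empties the stack.

Reject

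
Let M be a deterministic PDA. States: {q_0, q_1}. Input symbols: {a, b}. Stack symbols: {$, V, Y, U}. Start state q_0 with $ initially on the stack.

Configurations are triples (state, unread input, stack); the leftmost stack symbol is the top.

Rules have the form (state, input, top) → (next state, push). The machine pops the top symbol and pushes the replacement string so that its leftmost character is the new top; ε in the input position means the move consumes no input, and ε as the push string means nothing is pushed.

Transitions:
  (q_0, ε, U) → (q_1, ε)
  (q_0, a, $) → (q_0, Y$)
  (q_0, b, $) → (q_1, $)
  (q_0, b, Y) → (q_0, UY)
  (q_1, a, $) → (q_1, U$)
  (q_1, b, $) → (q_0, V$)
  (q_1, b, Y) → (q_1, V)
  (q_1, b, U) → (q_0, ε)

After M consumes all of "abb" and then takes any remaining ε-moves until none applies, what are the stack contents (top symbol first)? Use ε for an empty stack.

V$

(q_0, abb, $) ⊢ (q_0, bb, Y$) ⊢ (q_0, b, UY$) ⊢ (q_1, b, Y$) ⊢ (q_1, ε, V$)
All input consumed in state q_1 with stack V$.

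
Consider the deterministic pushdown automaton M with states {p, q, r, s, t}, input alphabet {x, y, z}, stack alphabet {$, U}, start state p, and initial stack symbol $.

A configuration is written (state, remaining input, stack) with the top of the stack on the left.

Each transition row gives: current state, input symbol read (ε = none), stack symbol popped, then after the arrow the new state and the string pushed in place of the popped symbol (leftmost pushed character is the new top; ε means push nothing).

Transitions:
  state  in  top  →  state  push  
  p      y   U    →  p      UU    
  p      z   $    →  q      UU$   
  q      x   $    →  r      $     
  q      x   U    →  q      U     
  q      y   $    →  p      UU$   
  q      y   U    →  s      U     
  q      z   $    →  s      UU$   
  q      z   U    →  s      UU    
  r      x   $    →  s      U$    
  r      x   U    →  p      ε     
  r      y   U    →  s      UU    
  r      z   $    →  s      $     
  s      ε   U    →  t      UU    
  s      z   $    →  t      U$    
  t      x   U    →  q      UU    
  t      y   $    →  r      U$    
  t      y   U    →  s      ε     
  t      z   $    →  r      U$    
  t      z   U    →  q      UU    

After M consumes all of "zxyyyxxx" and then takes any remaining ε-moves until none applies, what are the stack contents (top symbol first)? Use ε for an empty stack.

(p, zxyyyxxx, $)
  read z, top $: go to q, push UU$ → (q, xyyyxxx, UU$)
  read x, top U: go to q, push U → (q, yyyxxx, UU$)
  read y, top U: go to s, push U → (s, yyxxx, UU$)
  ε-move, top U: go to t, push UU → (t, yyxxx, UUU$)
  read y, top U: go to s, push ε → (s, yxxx, UU$)
  ε-move, top U: go to t, push UU → (t, yxxx, UUU$)
  read y, top U: go to s, push ε → (s, xxx, UU$)
  ε-move, top U: go to t, push UU → (t, xxx, UUU$)
  read x, top U: go to q, push UU → (q, xx, UUUU$)
  read x, top U: go to q, push U → (q, x, UUUU$)
  read x, top U: go to q, push U → (q, ε, UUUU$)
All input consumed in state q with stack UUUU$.

UUUU$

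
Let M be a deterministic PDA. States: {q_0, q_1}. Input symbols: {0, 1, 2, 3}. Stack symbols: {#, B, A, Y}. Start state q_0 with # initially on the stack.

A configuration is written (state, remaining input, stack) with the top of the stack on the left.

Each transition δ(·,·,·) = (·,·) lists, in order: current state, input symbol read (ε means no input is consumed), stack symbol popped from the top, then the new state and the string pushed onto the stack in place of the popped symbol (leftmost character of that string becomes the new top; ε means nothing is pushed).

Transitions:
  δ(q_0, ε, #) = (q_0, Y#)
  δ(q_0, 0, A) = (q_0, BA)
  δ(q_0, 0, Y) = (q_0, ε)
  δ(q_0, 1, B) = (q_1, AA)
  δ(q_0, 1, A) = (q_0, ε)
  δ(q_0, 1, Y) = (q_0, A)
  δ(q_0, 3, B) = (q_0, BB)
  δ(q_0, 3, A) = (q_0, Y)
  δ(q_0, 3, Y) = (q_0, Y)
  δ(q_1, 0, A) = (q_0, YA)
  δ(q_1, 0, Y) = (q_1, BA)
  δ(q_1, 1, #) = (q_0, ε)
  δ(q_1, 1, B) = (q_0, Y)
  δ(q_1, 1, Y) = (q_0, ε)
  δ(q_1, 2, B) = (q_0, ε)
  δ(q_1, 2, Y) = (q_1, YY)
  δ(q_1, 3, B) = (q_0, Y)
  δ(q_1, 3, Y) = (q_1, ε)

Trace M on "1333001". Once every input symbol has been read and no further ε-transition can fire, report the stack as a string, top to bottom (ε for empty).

(q_0, 1333001, #) ⊢ (q_0, 1333001, Y#) ⊢ (q_0, 333001, A#) ⊢ (q_0, 33001, Y#) ⊢ (q_0, 3001, Y#) ⊢ (q_0, 001, Y#) ⊢ (q_0, 01, #) ⊢ (q_0, 01, Y#) ⊢ (q_0, 1, #) ⊢ (q_0, 1, Y#) ⊢ (q_0, ε, A#)
All input consumed in state q_0 with stack A#.

A#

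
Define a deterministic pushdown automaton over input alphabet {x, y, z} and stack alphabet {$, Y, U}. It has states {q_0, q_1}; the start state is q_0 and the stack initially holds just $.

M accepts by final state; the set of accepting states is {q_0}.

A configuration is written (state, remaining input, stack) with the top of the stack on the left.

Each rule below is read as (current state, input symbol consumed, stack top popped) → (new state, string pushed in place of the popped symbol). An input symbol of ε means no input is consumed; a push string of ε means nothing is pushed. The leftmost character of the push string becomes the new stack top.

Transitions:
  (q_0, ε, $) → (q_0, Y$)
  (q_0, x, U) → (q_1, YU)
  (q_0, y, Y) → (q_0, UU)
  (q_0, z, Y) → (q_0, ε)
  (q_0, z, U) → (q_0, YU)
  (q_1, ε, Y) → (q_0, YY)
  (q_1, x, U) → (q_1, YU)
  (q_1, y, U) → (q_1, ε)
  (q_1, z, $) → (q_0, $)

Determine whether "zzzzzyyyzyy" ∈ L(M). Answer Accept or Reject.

Reject

(q_0, zzzzzyyyzyy, $)
  ε-move, top $: go to q_0, push Y$ → (q_0, zzzzzyyyzyy, Y$)
  read z, top Y: go to q_0, push ε → (q_0, zzzzyyyzyy, $)
  ε-move, top $: go to q_0, push Y$ → (q_0, zzzzyyyzyy, Y$)
  read z, top Y: go to q_0, push ε → (q_0, zzzyyyzyy, $)
  ε-move, top $: go to q_0, push Y$ → (q_0, zzzyyyzyy, Y$)
  read z, top Y: go to q_0, push ε → (q_0, zzyyyzyy, $)
  ε-move, top $: go to q_0, push Y$ → (q_0, zzyyyzyy, Y$)
  read z, top Y: go to q_0, push ε → (q_0, zyyyzyy, $)
  ε-move, top $: go to q_0, push Y$ → (q_0, zyyyzyy, Y$)
  read z, top Y: go to q_0, push ε → (q_0, yyyzyy, $)
  ε-move, top $: go to q_0, push Y$ → (q_0, yyyzyy, Y$)
  read y, top Y: go to q_0, push UU → (q_0, yyzyy, UU$)
No transition applies at (q_0, yyzyy, UU$); input not fully consumed.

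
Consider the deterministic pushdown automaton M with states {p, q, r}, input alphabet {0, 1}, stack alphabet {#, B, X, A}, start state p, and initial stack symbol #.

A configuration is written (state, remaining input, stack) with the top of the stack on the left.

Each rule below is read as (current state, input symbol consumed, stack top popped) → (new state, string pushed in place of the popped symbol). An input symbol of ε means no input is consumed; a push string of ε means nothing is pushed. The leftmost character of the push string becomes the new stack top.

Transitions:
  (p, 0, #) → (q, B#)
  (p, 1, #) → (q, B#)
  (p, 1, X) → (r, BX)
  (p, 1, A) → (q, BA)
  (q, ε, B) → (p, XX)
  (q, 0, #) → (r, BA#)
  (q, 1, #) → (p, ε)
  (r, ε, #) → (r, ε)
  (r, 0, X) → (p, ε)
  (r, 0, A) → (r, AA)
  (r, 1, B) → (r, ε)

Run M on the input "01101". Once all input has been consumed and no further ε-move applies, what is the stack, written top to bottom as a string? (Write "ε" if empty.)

(p, 01101, #)
  read 0, top #: go to q, push B# → (q, 1101, B#)
  ε-move, top B: go to p, push XX → (p, 1101, XX#)
  read 1, top X: go to r, push BX → (r, 101, BXX#)
  read 1, top B: go to r, push ε → (r, 01, XX#)
  read 0, top X: go to p, push ε → (p, 1, X#)
  read 1, top X: go to r, push BX → (r, ε, BX#)
All input consumed in state r with stack BX#.

BX#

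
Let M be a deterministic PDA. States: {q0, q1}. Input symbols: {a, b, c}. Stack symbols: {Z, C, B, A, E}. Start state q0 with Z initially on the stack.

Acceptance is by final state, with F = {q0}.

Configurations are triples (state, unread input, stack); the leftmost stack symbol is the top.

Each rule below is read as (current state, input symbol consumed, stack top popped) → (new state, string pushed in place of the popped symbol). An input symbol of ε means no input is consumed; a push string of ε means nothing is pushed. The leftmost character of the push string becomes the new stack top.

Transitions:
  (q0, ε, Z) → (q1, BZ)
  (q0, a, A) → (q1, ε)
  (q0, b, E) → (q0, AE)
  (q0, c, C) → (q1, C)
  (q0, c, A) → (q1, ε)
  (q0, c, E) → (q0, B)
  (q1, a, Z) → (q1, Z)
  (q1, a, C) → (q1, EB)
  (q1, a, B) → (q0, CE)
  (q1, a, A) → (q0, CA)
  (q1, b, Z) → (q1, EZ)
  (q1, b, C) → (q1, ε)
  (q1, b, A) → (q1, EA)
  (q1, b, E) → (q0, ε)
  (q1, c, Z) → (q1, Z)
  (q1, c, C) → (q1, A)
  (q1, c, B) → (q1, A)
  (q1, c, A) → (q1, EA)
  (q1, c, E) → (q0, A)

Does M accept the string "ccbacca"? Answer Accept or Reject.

Reject

(q0, ccbacca, Z)
  ε-move, top Z: go to q1, push BZ → (q1, ccbacca, BZ)
  read c, top B: go to q1, push A → (q1, cbacca, AZ)
  read c, top A: go to q1, push EA → (q1, bacca, EAZ)
  read b, top E: go to q0, push ε → (q0, acca, AZ)
  read a, top A: go to q1, push ε → (q1, cca, Z)
  read c, top Z: go to q1, push Z → (q1, ca, Z)
  read c, top Z: go to q1, push Z → (q1, a, Z)
  read a, top Z: go to q1, push Z → (q1, ε, Z)
All input consumed; state q1 ∉ F and no further ε-move applies.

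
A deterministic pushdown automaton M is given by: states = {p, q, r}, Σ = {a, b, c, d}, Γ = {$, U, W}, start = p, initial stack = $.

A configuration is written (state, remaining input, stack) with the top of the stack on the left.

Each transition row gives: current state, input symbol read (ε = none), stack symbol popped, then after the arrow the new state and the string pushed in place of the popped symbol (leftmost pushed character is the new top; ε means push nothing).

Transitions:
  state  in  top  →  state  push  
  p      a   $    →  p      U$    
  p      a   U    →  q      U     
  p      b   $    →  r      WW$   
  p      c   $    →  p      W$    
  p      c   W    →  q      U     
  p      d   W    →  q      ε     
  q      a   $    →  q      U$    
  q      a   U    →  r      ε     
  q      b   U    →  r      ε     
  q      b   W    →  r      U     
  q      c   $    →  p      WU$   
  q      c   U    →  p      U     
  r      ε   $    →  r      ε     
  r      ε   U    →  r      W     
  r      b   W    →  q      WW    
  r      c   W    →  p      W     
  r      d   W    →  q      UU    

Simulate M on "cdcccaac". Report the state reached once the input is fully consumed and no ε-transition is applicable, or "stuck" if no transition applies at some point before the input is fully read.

(p, cdcccaac, $) ⊢ (p, dcccaac, W$) ⊢ (q, cccaac, $) ⊢ (p, ccaac, WU$) ⊢ (q, caac, UU$) ⊢ (p, aac, UU$) ⊢ (q, ac, UU$) ⊢ (r, c, U$) ⊢ (r, c, W$) ⊢ (p, ε, W$)
All input consumed; M is in state p.

p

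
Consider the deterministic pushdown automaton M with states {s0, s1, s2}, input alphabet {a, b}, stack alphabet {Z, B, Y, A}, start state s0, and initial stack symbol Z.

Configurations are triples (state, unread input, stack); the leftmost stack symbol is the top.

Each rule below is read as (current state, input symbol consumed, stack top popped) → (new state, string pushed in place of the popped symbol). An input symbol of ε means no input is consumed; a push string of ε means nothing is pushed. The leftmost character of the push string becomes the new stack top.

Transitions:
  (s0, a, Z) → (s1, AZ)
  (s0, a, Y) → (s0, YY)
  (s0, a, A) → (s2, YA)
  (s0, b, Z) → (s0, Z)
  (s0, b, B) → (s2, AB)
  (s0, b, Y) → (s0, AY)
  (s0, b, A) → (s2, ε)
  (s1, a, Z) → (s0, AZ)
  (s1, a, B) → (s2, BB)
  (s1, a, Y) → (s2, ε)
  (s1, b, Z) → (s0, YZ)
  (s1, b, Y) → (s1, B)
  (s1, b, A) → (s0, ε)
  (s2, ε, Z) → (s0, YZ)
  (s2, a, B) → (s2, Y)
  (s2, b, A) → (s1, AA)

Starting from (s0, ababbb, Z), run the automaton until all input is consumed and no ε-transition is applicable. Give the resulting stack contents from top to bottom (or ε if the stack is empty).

Z

(s0, ababbb, Z)
  read a, top Z: go to s1, push AZ → (s1, babbb, AZ)
  read b, top A: go to s0, push ε → (s0, abbb, Z)
  read a, top Z: go to s1, push AZ → (s1, bbb, AZ)
  read b, top A: go to s0, push ε → (s0, bb, Z)
  read b, top Z: go to s0, push Z → (s0, b, Z)
  read b, top Z: go to s0, push Z → (s0, ε, Z)
All input consumed in state s0 with stack Z.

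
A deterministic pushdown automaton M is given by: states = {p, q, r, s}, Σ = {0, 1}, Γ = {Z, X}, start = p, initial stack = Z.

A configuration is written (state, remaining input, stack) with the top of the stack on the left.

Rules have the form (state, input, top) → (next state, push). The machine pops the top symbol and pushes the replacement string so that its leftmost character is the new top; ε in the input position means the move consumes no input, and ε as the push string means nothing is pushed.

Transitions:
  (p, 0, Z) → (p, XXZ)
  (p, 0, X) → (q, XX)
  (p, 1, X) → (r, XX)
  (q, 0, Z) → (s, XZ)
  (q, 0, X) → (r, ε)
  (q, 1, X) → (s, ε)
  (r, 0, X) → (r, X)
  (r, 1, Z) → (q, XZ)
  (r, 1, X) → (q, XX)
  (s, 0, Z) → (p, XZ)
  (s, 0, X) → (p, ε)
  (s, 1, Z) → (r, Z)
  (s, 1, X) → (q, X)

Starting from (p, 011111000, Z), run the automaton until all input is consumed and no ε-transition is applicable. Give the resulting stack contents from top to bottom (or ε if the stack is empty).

(p, 011111000, Z)
  read 0, top Z: go to p, push XXZ → (p, 11111000, XXZ)
  read 1, top X: go to r, push XX → (r, 1111000, XXXZ)
  read 1, top X: go to q, push XX → (q, 111000, XXXXZ)
  read 1, top X: go to s, push ε → (s, 11000, XXXZ)
  read 1, top X: go to q, push X → (q, 1000, XXXZ)
  read 1, top X: go to s, push ε → (s, 000, XXZ)
  read 0, top X: go to p, push ε → (p, 00, XZ)
  read 0, top X: go to q, push XX → (q, 0, XXZ)
  read 0, top X: go to r, push ε → (r, ε, XZ)
All input consumed in state r with stack XZ.

XZ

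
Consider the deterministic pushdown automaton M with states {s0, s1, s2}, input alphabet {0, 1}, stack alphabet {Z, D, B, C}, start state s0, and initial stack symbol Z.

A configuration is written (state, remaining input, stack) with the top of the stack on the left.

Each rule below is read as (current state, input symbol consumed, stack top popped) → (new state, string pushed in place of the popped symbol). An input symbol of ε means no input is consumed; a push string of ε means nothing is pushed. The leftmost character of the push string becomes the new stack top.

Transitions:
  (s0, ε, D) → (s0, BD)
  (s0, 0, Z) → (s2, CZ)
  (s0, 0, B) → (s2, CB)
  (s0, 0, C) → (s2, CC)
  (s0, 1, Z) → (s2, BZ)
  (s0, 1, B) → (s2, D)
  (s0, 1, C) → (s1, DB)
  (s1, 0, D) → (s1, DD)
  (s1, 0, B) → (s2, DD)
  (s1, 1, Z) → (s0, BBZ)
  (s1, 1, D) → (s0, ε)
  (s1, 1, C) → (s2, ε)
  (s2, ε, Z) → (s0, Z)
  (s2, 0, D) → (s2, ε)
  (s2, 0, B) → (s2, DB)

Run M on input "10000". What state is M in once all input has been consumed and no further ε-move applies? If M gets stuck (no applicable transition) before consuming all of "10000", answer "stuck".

(s0, 10000, Z)
  read 1, top Z: go to s2, push BZ → (s2, 0000, BZ)
  read 0, top B: go to s2, push DB → (s2, 000, DBZ)
  read 0, top D: go to s2, push ε → (s2, 00, BZ)
  read 0, top B: go to s2, push DB → (s2, 0, DBZ)
  read 0, top D: go to s2, push ε → (s2, ε, BZ)
All input consumed; M is in state s2.

s2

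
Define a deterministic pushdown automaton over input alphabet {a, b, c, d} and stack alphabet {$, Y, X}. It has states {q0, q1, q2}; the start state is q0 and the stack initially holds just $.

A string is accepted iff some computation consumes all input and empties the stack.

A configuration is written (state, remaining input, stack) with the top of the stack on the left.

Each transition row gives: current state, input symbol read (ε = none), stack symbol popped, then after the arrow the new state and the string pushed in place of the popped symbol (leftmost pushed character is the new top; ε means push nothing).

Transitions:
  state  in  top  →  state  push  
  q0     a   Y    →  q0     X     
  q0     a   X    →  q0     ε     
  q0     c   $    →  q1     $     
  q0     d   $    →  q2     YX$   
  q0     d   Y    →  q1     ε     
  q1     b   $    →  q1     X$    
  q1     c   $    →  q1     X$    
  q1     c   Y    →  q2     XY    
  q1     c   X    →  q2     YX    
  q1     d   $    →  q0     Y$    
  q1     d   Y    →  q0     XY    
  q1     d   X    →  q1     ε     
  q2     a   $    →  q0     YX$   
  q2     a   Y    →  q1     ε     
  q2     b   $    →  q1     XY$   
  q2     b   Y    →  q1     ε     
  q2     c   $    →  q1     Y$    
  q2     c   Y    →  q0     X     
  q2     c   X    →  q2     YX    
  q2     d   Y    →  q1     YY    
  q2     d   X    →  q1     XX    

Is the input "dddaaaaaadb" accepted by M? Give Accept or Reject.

(q0, dddaaaaaadb, $) ⊢ (q2, ddaaaaaadb, YX$) ⊢ (q1, daaaaaadb, YYX$) ⊢ (q0, aaaaaadb, XYYX$) ⊢ (q0, aaaaadb, YYX$) ⊢ (q0, aaaadb, XYX$) ⊢ (q0, aaadb, YX$) ⊢ (q0, aadb, XX$) ⊢ (q0, adb, X$) ⊢ (q0, db, $) ⊢ (q2, b, YX$) ⊢ (q1, ε, X$)
All input consumed; stack is X$, not empty, and no further ε-move applies.

Reject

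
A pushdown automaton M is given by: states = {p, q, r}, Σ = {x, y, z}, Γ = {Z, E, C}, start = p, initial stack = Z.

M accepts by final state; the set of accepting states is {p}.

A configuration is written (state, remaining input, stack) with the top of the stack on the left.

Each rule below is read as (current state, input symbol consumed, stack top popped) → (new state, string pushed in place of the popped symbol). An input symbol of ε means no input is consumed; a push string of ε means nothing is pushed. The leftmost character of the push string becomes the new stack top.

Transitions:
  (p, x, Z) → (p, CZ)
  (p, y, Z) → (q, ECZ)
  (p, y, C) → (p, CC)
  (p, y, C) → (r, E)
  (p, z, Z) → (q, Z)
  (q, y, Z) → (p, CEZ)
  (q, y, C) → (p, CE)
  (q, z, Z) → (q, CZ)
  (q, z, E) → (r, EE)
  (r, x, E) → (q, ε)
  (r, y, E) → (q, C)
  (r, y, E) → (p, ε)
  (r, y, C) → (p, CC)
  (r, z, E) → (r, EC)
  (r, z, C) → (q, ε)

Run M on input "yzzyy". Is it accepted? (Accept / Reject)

Accept

One accepting computation: (p, yzzyy, Z) ⊢ (q, zzyy, ECZ) ⊢ (r, zyy, EECZ) ⊢ (r, yy, ECECZ) ⊢ (q, y, CCECZ) ⊢ (p, ε, CECECZ)
All input consumed and state p ∈ F.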